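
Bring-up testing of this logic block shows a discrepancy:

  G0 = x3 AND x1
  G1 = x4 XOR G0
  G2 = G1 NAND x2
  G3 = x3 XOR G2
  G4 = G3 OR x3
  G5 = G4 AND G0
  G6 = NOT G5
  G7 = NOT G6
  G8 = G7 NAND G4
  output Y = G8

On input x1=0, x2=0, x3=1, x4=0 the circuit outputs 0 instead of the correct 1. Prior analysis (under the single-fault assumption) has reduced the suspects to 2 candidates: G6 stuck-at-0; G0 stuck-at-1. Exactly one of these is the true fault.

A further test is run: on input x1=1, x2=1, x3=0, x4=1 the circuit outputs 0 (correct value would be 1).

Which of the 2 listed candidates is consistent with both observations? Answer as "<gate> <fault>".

Evaluate each candidate on input x1=1, x2=1, x3=0, x4=1:
  G6 stuck-at-0: G0=0, G1=1, G2=0, G3=0, G4=0, G5=0, G6=0 [stuck-at-0], G7=1, G8=1 → 1 — eliminated
  G0 stuck-at-1: G0=1 [stuck-at-1], G1=0, G2=1, G3=1, G4=1, G5=1, G6=0, G7=1, G8=0 → 0 — matches
Only G0 stuck-at-1 reproduces the observed 0.

G0 stuck-at-1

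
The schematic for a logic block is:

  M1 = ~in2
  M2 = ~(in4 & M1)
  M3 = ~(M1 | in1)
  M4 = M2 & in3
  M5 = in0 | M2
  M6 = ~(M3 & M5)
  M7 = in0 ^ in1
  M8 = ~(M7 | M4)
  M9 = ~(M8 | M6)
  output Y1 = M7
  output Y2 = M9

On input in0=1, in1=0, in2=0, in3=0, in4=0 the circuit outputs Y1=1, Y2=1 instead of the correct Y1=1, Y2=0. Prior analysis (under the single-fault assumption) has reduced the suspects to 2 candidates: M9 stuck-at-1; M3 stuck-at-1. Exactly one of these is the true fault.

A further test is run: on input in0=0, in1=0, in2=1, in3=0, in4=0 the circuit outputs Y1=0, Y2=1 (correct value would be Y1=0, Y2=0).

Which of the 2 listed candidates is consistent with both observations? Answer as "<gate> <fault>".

M9 stuck-at-1

Evaluate each candidate on input in0=0, in1=0, in2=1, in3=0, in4=0:
  M9 stuck-at-1: M1=0, M2=1, M3=1, M4=0, M5=1, M6=0, M7=0, M8=1, M9=1 [stuck-at-1] → Y1=0, Y2=1 — matches
  M3 stuck-at-1: M1=0, M2=1, M3=1 [stuck-at-1], M4=0, M5=1, M6=0, M7=0, M8=1, M9=0 → Y1=0, Y2=0 — eliminated
Only M9 stuck-at-1 reproduces the observed Y1=0, Y2=1.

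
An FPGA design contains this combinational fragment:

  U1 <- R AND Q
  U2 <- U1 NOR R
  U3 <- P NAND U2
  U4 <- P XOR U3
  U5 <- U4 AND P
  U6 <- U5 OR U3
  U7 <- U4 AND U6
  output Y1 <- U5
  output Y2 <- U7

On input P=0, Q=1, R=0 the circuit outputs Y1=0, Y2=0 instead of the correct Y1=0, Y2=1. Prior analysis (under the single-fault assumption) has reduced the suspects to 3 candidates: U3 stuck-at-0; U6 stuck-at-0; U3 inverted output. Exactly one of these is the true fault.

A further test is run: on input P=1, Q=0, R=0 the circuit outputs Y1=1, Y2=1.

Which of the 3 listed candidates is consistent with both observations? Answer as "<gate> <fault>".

U3 stuck-at-0

Evaluate each candidate on input P=1, Q=0, R=0:
  U3 stuck-at-0: U1=0, U2=1, U3=0 [stuck-at-0], U4=1, U5=1, U6=1, U7=1 → Y1=1, Y2=1 — matches
  U6 stuck-at-0: U1=0, U2=1, U3=0, U4=1, U5=1, U6=0 [stuck-at-0], U7=0 → Y1=1, Y2=0 — eliminated
  U3 inverted output: U1=0, U2=1, U3=1 [inverted output], U4=0, U5=0, U6=1, U7=0 → Y1=0, Y2=0 — eliminated
Only U3 stuck-at-0 reproduces the observed Y1=1, Y2=1.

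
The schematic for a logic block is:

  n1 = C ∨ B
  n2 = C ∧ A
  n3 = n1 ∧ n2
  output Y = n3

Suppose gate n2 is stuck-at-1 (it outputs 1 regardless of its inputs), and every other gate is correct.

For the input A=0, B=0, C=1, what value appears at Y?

Propagate with n2 forced: n1=1, n2=1 [stuck-at-1], n3=1.
So Y = 1. (Without the fault it would be 0.)

1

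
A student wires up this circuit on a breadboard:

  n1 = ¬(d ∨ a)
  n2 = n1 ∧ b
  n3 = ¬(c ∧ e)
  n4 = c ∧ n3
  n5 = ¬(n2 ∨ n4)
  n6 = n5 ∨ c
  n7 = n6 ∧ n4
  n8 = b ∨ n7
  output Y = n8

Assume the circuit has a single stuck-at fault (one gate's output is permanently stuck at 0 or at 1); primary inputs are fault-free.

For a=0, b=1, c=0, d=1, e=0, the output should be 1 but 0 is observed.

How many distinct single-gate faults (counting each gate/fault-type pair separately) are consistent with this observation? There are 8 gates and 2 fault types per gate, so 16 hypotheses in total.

1

Fault-free: n1=0, n2=0, n3=1, n4=0, n5=1, n6=1, n7=0, n8=1 → 1. Observed 0.
  n1: none of the 2 fault types match ✗
  n2: none of the 2 fault types match ✗
  n3: none of the 2 fault types match ✗
  n4: none of the 2 fault types match ✗
  n5: none of the 2 fault types match ✗
  n6: none of the 2 fault types match ✗
  n7: none of the 2 fault types match ✗
  n8: stuck-at-0 ✓; others ✗
Consistent faults: {n8 stuck-at-0} — 1 in all.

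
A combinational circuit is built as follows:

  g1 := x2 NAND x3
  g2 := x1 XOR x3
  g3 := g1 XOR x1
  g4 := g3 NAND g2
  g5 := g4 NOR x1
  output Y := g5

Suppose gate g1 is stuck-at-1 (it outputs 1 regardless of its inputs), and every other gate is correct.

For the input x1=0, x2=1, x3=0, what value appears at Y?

0

Propagate with g1 forced: g1=1 [stuck-at-1], g2=0, g3=1, g4=1, g5=0.
So Y = 0. (Same as the fault-free value — the fault is masked on this input.)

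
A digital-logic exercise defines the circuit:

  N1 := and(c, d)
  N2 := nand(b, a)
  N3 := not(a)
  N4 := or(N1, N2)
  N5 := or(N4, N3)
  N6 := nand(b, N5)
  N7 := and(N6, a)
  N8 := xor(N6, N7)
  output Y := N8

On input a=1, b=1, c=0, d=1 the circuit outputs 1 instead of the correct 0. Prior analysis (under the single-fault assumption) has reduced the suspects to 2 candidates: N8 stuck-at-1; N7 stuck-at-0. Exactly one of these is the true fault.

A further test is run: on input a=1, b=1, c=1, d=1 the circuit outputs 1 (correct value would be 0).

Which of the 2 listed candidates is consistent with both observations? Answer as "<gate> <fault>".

N8 stuck-at-1

Evaluate each candidate on input a=1, b=1, c=1, d=1:
  N8 stuck-at-1: N1=1, N2=0, N3=0, N4=1, N5=1, N6=0, N7=0, N8=1 [stuck-at-1] → 1 — matches
  N7 stuck-at-0: N1=1, N2=0, N3=0, N4=1, N5=1, N6=0, N7=0 [stuck-at-0], N8=0 → 0 — eliminated
Only N8 stuck-at-1 reproduces the observed 1.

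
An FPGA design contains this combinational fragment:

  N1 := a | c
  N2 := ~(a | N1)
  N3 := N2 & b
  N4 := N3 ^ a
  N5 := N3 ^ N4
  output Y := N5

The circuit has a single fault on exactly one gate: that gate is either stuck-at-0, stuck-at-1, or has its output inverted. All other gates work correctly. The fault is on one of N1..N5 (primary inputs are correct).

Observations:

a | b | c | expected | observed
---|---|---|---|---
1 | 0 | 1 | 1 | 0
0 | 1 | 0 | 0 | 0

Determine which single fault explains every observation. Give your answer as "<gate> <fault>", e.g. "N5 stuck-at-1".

N5 stuck-at-0

Fault-free values for test 1 (a=1, b=0, c=1): N1=1, N2=0, N3=0, N4=1, N5=1, giving Y=1. Observed 0.
Test 1: faults giving observed 0 are {N4 stuck-at-0, N4 inverted output, N5 stuck-at-0, N5 inverted output}.
Test 2 (a=0, b=1, c=0): fault-free N1=0, N2=1, N3=1, N4=1, N5=0 → 0; observed 0. Eliminates N4 stuck-at-0, N4 inverted output, N5 inverted output.
Only N5 stuck-at-0 is consistent with every test.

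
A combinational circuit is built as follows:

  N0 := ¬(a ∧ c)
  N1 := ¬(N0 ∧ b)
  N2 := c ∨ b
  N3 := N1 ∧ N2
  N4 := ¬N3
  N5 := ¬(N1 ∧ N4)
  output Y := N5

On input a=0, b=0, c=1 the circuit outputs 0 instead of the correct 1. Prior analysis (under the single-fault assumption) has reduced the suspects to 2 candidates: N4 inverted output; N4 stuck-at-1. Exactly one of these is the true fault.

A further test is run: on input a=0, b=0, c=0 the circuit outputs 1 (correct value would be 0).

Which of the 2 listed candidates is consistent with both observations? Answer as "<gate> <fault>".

N4 inverted output

Evaluate each candidate on input a=0, b=0, c=0:
  N4 inverted output: N0=1, N1=1, N2=0, N3=0, N4=0 [inverted output], N5=1 → 1 — matches
  N4 stuck-at-1: N0=1, N1=1, N2=0, N3=0, N4=1 [stuck-at-1], N5=0 → 0 — eliminated
Only N4 inverted output reproduces the observed 1.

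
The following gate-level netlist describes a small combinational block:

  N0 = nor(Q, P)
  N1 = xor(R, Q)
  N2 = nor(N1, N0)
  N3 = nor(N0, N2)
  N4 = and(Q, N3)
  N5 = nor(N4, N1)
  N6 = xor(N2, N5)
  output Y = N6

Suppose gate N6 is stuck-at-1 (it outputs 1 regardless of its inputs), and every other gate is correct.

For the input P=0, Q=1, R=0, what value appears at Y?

Propagate with N6 forced: N0=0, N1=1, N2=0, N3=1, N4=1, N5=0, N6=1 [stuck-at-1].
So Y = 1. (Without the fault it would be 0.)

1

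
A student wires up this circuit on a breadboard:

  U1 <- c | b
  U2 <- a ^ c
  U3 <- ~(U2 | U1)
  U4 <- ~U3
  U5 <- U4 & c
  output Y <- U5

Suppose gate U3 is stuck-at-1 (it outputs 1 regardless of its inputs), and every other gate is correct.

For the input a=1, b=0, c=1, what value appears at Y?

Propagate with U3 forced: U1=1, U2=0, U3=1 [stuck-at-1], U4=0, U5=0.
So Y = 0. (Without the fault it would be 1.)

0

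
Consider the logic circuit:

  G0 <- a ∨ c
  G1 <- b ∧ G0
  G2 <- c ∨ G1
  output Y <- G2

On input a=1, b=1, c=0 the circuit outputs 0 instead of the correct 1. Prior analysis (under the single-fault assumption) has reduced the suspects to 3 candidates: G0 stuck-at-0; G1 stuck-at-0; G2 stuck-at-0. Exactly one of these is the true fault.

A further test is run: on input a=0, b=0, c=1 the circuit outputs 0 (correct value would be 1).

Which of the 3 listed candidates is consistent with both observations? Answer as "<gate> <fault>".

Evaluate each candidate on input a=0, b=0, c=1:
  G0 stuck-at-0: G0=0 [stuck-at-0], G1=0, G2=1 → 1 — eliminated
  G1 stuck-at-0: G0=1, G1=0 [stuck-at-0], G2=1 → 1 — eliminated
  G2 stuck-at-0: G0=1, G1=0, G2=0 [stuck-at-0] → 0 — matches
Only G2 stuck-at-0 reproduces the observed 0.

G2 stuck-at-0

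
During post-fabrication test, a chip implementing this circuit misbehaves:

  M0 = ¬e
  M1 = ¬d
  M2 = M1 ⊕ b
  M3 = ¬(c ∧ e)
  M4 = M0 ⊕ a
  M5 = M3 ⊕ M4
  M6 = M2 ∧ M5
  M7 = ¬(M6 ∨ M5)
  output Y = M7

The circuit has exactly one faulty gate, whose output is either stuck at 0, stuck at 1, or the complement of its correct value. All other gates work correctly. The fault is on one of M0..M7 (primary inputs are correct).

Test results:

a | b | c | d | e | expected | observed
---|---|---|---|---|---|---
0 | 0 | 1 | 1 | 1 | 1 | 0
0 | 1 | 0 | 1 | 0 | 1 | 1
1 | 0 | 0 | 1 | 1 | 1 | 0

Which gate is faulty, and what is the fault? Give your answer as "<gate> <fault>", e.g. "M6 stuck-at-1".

M0 stuck-at-1

Fault-free values for test 1 (a=0, b=0, c=1, d=1, e=1): M0=0, M1=0, M2=0, M3=0, M4=0, M5=0, M6=0, M7=1, giving Y=1. Observed 0.
Test 1: faults giving observed 0 are {M0 stuck-at-1, M0 inverted output, M3 stuck-at-1, M3 inverted output, M4 stuck-at-1, M4 inverted output, M5 stuck-at-1, M5 inverted output, M6 stuck-at-1, M6 inverted output, M7 stuck-at-0, M7 inverted output}.
Test 2 (a=0, b=1, c=0, d=1, e=0): fault-free M0=1, M1=0, M2=1, M3=1, M4=1, M5=0, M6=0, M7=1 → 1; observed 1. Eliminates M0 inverted output, M3 inverted output, M4 inverted output, M5 stuck-at-1, M5 inverted output, M6 stuck-at-1, M6 inverted output, M7 stuck-at-0, M7 inverted output.
Test 3 (a=1, b=0, c=0, d=1, e=1): fault-free M0=0, M1=0, M2=0, M3=1, M4=1, M5=0, M6=0, M7=1 → 1; observed 0. Eliminates M3 stuck-at-1, M4 stuck-at-1.
Only M0 stuck-at-1 is consistent with every test.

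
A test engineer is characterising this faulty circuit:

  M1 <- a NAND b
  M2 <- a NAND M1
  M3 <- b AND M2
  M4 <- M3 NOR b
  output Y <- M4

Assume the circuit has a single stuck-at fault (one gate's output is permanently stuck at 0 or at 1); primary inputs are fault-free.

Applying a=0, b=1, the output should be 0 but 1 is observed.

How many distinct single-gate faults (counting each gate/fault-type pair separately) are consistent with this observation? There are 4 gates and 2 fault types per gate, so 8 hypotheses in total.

1

Fault-free: M1=1, M2=1, M3=1, M4=0 → 0. Observed 1.
  M1 stuck-at-0: output 0 ✗
  M1 stuck-at-1: output 0 ✗
  M2 stuck-at-0: output 0 ✗
  M2 stuck-at-1: output 0 ✗
  M3 stuck-at-0: output 0 ✗
  M3 stuck-at-1: output 0 ✗
  M4 stuck-at-0: output 0 ✗
  M4 stuck-at-1: output 1 ✓
Consistent faults: {M4 stuck-at-1} — 1 in all.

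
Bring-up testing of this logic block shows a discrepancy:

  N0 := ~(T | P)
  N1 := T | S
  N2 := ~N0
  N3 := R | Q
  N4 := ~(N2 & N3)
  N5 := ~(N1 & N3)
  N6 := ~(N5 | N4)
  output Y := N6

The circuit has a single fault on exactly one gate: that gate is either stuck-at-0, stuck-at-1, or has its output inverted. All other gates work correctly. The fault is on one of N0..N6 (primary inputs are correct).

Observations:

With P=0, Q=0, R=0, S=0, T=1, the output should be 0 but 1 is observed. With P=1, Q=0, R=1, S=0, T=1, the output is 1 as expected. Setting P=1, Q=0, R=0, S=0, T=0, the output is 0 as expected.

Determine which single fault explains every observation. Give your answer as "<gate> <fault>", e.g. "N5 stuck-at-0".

Fault-free values for test 1 (P=0, Q=0, R=0, S=0, T=1): N0=0, N1=1, N2=1, N3=0, N4=1, N5=1, N6=0, giving Y=0. Observed 1.
Test 1: faults giving observed 1 are {N3 stuck-at-1, N3 inverted output, N6 stuck-at-1, N6 inverted output}.
Test 2 (P=1, Q=0, R=1, S=0, T=1): fault-free N0=0, N1=1, N2=1, N3=1, N4=0, N5=0, N6=1 → 1; observed 1. Eliminates N3 inverted output, N6 inverted output.
Test 3 (P=1, Q=0, R=0, S=0, T=0): fault-free N0=0, N1=0, N2=1, N3=0, N4=1, N5=1, N6=0 → 0; observed 0. Eliminates N6 stuck-at-1.
Only N3 stuck-at-1 is consistent with every test.

N3 stuck-at-1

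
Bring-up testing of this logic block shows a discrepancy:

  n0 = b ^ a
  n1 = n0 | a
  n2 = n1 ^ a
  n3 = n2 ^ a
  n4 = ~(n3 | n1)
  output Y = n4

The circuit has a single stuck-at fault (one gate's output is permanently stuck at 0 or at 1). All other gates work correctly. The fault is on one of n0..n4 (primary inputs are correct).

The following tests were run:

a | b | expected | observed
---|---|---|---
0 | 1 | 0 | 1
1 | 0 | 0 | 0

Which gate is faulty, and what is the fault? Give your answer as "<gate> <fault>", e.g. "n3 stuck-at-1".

n0 stuck-at-0

Fault-free values for test 1 (a=0, b=1): n0=1, n1=1, n2=1, n3=1, n4=0, giving Y=0. Observed 1.
Test 1: faults giving observed 1 are {n0 stuck-at-0, n1 stuck-at-0, n4 stuck-at-1}.
Test 2 (a=1, b=0): fault-free n0=1, n1=1, n2=0, n3=1, n4=0 → 0; observed 0. Eliminates n1 stuck-at-0, n4 stuck-at-1.
Only n0 stuck-at-0 is consistent with every test.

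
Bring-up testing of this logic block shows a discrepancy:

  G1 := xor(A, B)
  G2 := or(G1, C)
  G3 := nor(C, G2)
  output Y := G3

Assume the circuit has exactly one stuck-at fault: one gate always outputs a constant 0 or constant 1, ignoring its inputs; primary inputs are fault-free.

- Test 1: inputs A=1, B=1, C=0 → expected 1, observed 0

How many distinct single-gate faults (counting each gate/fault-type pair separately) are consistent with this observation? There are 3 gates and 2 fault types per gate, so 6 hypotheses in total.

3

Fault-free: G1=0, G2=0, G3=1 → 1. Observed 0.
  G1 stuck-at-0: output 1 ✗
  G1 stuck-at-1: output 0 ✓
  G2 stuck-at-0: output 1 ✗
  G2 stuck-at-1: output 0 ✓
  G3 stuck-at-0: output 0 ✓
  G3 stuck-at-1: output 1 ✗
Consistent faults: {G1 stuck-at-1, G2 stuck-at-1, G3 stuck-at-0} — 3 in all.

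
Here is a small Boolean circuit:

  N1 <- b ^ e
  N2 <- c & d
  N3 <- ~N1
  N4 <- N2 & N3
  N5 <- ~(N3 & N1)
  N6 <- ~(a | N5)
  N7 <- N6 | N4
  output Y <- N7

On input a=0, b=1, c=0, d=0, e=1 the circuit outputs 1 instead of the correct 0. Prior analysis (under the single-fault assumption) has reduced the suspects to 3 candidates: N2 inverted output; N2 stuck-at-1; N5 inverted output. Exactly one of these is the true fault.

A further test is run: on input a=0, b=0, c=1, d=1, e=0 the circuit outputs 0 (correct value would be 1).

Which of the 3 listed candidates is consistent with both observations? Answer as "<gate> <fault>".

N2 inverted output

Evaluate each candidate on input a=0, b=0, c=1, d=1, e=0:
  N2 inverted output: N1=0, N2=0 [inverted output], N3=1, N4=0, N5=1, N6=0, N7=0 → 0 — matches
  N2 stuck-at-1: N1=0, N2=1 [stuck-at-1], N3=1, N4=1, N5=1, N6=0, N7=1 → 1 — eliminated
  N5 inverted output: N1=0, N2=1, N3=1, N4=1, N5=0 [inverted output], N6=1, N7=1 → 1 — eliminated
Only N2 inverted output reproduces the observed 0.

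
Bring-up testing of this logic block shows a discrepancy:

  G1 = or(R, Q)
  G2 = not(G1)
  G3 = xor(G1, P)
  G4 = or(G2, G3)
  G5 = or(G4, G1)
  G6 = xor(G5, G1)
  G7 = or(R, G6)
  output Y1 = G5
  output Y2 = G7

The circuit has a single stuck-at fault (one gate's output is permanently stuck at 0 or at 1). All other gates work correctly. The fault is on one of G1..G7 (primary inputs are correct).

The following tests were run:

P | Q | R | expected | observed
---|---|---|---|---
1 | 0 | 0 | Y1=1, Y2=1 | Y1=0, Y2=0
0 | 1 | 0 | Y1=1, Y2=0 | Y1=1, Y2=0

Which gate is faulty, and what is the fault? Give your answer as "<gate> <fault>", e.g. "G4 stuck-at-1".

G4 stuck-at-0

Fault-free values for test 1 (P=1, Q=0, R=0): G1=0, G2=1, G3=1, G4=1, G5=1, G6=1, G7=1, giving Y1=1, Y2=1. Observed Y1=0, Y2=0.
Test 1: faults giving observed Y1=0, Y2=0 are {G4 stuck-at-0, G5 stuck-at-0}.
Test 2 (P=0, Q=1, R=0): fault-free G1=1, G2=0, G3=1, G4=1, G5=1, G6=0, G7=0 → Y1=1, Y2=0; observed Y1=1, Y2=0. Eliminates G5 stuck-at-0.
Only G4 stuck-at-0 is consistent with every test.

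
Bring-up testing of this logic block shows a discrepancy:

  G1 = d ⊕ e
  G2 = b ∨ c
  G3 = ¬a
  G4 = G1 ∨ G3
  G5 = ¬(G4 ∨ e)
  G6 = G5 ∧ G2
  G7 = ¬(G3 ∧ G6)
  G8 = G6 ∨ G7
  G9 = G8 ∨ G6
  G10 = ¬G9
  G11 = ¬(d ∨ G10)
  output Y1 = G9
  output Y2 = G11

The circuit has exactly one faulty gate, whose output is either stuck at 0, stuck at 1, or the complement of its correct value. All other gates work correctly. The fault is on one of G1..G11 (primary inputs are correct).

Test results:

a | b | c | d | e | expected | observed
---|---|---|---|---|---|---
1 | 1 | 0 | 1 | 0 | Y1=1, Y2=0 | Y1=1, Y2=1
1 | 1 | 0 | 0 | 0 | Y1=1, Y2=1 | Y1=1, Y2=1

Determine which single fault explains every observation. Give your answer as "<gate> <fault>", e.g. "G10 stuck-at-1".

G11 stuck-at-1

Fault-free values for test 1 (a=1, b=1, c=0, d=1, e=0): G1=1, G2=1, G3=0, G4=1, G5=0, G6=0, G7=1, G8=1, G9=1, G10=0, G11=0, giving Y1=1, Y2=0. Observed Y1=1, Y2=1.
Test 1: faults giving observed Y1=1, Y2=1 are {G11 stuck-at-1, G11 inverted output}.
Test 2 (a=1, b=1, c=0, d=0, e=0): fault-free G1=0, G2=1, G3=0, G4=0, G5=1, G6=1, G7=1, G8=1, G9=1, G10=0, G11=1 → Y1=1, Y2=1; observed Y1=1, Y2=1. Eliminates G11 inverted output.
Only G11 stuck-at-1 is consistent with every test.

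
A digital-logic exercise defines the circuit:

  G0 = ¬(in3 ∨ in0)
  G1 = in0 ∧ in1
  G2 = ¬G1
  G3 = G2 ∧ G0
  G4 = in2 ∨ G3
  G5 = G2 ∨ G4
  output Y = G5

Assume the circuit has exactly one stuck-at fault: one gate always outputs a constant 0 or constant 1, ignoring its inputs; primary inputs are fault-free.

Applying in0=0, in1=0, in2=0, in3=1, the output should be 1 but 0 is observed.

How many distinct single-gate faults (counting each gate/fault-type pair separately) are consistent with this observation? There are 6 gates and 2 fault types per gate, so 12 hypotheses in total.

Fault-free: G0=0, G1=0, G2=1, G3=0, G4=0, G5=1 → 1. Observed 0.
  G0 stuck-at-0: output 1 ✗
  G0 stuck-at-1: output 1 ✗
  G1 stuck-at-0: output 1 ✗
  G1 stuck-at-1: output 0 ✓
  G2 stuck-at-0: output 0 ✓
  G2 stuck-at-1: output 1 ✗
  G3 stuck-at-0: output 1 ✗
  G3 stuck-at-1: output 1 ✗
  G4 stuck-at-0: output 1 ✗
  G4 stuck-at-1: output 1 ✗
  G5 stuck-at-0: output 0 ✓
  G5 stuck-at-1: output 1 ✗
Consistent faults: {G1 stuck-at-1, G2 stuck-at-0, G5 stuck-at-0} — 3 in all.

3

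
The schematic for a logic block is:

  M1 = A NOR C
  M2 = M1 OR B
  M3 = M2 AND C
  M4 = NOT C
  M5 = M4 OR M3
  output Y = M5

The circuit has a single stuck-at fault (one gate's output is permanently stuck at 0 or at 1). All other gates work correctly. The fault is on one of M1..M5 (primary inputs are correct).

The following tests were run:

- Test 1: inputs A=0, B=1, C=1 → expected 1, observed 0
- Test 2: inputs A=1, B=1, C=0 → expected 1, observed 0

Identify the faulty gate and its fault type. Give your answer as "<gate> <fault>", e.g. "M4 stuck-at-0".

Fault-free values for test 1 (A=0, B=1, C=1): M1=0, M2=1, M3=1, M4=0, M5=1, giving Y=1. Observed 0.
Test 1: faults giving observed 0 are {M2 stuck-at-0, M3 stuck-at-0, M5 stuck-at-0}.
Test 2 (A=1, B=1, C=0): fault-free M1=0, M2=1, M3=0, M4=1, M5=1 → 1; observed 0. Eliminates M2 stuck-at-0, M3 stuck-at-0.
Only M5 stuck-at-0 is consistent with every test.

M5 stuck-at-0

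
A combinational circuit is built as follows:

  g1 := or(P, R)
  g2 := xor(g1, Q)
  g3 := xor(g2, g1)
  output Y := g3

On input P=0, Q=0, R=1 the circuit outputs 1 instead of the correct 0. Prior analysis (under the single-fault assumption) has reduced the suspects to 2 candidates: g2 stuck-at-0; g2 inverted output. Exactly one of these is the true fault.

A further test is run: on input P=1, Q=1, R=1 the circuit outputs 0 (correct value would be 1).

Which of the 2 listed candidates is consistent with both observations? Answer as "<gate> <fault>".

Evaluate each candidate on input P=1, Q=1, R=1:
  g2 stuck-at-0: g1=1, g2=0 [stuck-at-0], g3=1 → 1 — eliminated
  g2 inverted output: g1=1, g2=1 [inverted output], g3=0 → 0 — matches
Only g2 inverted output reproduces the observed 0.

g2 inverted output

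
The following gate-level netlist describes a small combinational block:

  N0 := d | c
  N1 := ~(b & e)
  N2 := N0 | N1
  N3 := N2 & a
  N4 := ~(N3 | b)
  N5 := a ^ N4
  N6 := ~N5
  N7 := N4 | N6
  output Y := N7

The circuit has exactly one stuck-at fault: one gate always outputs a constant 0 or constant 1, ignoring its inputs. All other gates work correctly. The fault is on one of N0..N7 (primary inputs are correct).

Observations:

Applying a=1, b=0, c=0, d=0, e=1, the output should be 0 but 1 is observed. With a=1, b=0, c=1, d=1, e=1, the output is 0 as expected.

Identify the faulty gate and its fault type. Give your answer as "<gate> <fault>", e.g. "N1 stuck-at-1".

Fault-free values for test 1 (a=1, b=0, c=0, d=0, e=1): N0=0, N1=1, N2=1, N3=1, N4=0, N5=1, N6=0, N7=0, giving Y=0. Observed 1.
Test 1: faults giving observed 1 are {N1 stuck-at-0, N2 stuck-at-0, N3 stuck-at-0, N4 stuck-at-1, N5 stuck-at-0, N6 stuck-at-1, N7 stuck-at-1}.
Test 2 (a=1, b=0, c=1, d=1, e=1): fault-free N0=1, N1=1, N2=1, N3=1, N4=0, N5=1, N6=0, N7=0 → 0; observed 0. Eliminates N2 stuck-at-0, N3 stuck-at-0, N4 stuck-at-1, N5 stuck-at-0, N6 stuck-at-1, N7 stuck-at-1.
Only N1 stuck-at-0 is consistent with every test.

N1 stuck-at-0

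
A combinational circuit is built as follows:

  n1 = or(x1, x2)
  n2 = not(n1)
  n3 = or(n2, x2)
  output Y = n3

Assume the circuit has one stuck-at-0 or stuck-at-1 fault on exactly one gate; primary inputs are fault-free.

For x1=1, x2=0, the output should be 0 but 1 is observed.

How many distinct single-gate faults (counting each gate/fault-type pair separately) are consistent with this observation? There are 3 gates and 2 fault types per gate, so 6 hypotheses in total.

Fault-free: n1=1, n2=0, n3=0 → 0. Observed 1.
  n1 stuck-at-0: output 1 ✓
  n1 stuck-at-1: output 0 ✗
  n2 stuck-at-0: output 0 ✗
  n2 stuck-at-1: output 1 ✓
  n3 stuck-at-0: output 0 ✗
  n3 stuck-at-1: output 1 ✓
Consistent faults: {n1 stuck-at-0, n2 stuck-at-1, n3 stuck-at-1} — 3 in all.

3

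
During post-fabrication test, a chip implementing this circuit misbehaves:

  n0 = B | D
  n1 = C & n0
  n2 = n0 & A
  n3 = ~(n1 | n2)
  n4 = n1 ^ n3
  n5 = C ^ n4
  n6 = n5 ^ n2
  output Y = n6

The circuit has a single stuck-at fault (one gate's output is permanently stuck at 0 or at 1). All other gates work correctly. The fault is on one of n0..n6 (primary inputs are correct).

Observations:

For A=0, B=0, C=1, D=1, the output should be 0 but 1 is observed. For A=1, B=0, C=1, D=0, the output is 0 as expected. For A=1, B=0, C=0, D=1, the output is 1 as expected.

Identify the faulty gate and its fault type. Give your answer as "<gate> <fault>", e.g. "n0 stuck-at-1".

n2 stuck-at-1

Fault-free values for test 1 (A=0, B=0, C=1, D=1): n0=1, n1=1, n2=0, n3=0, n4=1, n5=0, n6=0, giving Y=0. Observed 1.
Test 1: faults giving observed 1 are {n2 stuck-at-1, n3 stuck-at-1, n4 stuck-at-0, n5 stuck-at-1, n6 stuck-at-1}.
Test 2 (A=1, B=0, C=1, D=0): fault-free n0=0, n1=0, n2=0, n3=1, n4=1, n5=0, n6=0 → 0; observed 0. Eliminates n4 stuck-at-0, n5 stuck-at-1, n6 stuck-at-1.
Test 3 (A=1, B=0, C=0, D=1): fault-free n0=1, n1=0, n2=1, n3=0, n4=0, n5=0, n6=1 → 1; observed 1. Eliminates n3 stuck-at-1.
Only n2 stuck-at-1 is consistent with every test.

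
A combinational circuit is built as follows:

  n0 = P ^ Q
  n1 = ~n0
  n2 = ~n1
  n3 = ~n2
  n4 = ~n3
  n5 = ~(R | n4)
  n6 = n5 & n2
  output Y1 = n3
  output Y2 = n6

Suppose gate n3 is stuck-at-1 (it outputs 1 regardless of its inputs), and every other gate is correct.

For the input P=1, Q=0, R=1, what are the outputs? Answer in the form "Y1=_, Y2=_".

Y1=1, Y2=0

Propagate with n3 forced: n0=1, n1=0, n2=1, n3=1 [stuck-at-1], n4=0, n5=0, n6=0.
So the outputs are Y1=1, Y2=0. (Without the fault they would be Y1=0, Y2=0.)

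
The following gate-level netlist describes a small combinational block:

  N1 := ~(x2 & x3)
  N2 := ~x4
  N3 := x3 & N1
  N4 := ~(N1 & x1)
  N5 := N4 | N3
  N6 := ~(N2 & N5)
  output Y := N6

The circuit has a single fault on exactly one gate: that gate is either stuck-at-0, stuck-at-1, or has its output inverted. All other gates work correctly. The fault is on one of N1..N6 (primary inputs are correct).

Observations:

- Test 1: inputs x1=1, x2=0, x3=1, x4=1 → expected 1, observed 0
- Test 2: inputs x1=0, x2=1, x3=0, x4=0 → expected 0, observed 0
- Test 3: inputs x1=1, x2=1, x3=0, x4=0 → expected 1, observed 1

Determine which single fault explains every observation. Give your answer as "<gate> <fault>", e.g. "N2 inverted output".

N2 stuck-at-1

Fault-free values for test 1 (x1=1, x2=0, x3=1, x4=1): N1=1, N2=0, N3=1, N4=0, N5=1, N6=1, giving Y=1. Observed 0.
Test 1: faults giving observed 0 are {N2 stuck-at-1, N2 inverted output, N6 stuck-at-0, N6 inverted output}.
Test 2 (x1=0, x2=1, x3=0, x4=0): fault-free N1=1, N2=1, N3=0, N4=1, N5=1, N6=0 → 0; observed 0. Eliminates N2 inverted output, N6 inverted output.
Test 3 (x1=1, x2=1, x3=0, x4=0): fault-free N1=1, N2=1, N3=0, N4=0, N5=0, N6=1 → 1; observed 1. Eliminates N6 stuck-at-0.
Only N2 stuck-at-1 is consistent with every test.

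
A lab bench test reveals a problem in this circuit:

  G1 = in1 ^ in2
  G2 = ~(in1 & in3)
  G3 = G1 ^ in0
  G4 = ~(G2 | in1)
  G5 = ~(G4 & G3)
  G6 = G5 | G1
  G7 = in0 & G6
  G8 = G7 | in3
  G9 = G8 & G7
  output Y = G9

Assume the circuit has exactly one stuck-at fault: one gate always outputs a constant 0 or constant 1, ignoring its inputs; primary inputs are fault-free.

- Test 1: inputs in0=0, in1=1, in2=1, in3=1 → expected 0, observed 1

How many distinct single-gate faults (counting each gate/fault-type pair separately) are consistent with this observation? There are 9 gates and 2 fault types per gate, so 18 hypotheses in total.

2

Fault-free: G1=0, G2=0, G3=0, G4=0, G5=1, G6=1, G7=0, G8=1, G9=0 → 0. Observed 1.
  G1: none of the 2 fault types match ✗
  G2: none of the 2 fault types match ✗
  G3: none of the 2 fault types match ✗
  G4: none of the 2 fault types match ✗
  G5: none of the 2 fault types match ✗
  G6: none of the 2 fault types match ✗
  G7: stuck-at-1 ✓; others ✗
  G8: none of the 2 fault types match ✗
  G9: stuck-at-1 ✓; others ✗
Consistent faults: {G7 stuck-at-1, G9 stuck-at-1} — 2 in all.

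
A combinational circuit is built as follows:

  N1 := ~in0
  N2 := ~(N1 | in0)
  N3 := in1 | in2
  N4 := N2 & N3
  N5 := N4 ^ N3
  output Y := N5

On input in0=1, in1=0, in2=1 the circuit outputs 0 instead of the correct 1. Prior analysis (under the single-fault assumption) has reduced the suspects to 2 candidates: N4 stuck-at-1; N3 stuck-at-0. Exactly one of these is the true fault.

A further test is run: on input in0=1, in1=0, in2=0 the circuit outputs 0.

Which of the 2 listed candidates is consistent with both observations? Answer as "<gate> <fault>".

Evaluate each candidate on input in0=1, in1=0, in2=0:
  N4 stuck-at-1: N1=0, N2=0, N3=0, N4=1 [stuck-at-1], N5=1 → 1 — eliminated
  N3 stuck-at-0: N1=0, N2=0, N3=0 [stuck-at-0], N4=0, N5=0 → 0 — matches
Only N3 stuck-at-0 reproduces the observed 0.

N3 stuck-at-0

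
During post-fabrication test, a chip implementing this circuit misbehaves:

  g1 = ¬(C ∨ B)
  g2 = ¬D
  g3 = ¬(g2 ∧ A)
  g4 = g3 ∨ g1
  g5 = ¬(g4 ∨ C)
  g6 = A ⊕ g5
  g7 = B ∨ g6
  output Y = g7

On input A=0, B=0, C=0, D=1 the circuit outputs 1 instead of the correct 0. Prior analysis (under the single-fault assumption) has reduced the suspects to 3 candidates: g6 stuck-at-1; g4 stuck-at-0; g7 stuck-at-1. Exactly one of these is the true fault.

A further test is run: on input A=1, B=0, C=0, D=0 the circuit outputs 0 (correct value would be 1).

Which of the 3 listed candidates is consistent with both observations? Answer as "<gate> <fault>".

g4 stuck-at-0

Evaluate each candidate on input A=1, B=0, C=0, D=0:
  g6 stuck-at-1: g1=1, g2=1, g3=0, g4=1, g5=0, g6=1 [stuck-at-1], g7=1 → 1 — eliminated
  g4 stuck-at-0: g1=1, g2=1, g3=0, g4=0 [stuck-at-0], g5=1, g6=0, g7=0 → 0 — matches
  g7 stuck-at-1: g1=1, g2=1, g3=0, g4=1, g5=0, g6=1, g7=1 [stuck-at-1] → 1 — eliminated
Only g4 stuck-at-0 reproduces the observed 0.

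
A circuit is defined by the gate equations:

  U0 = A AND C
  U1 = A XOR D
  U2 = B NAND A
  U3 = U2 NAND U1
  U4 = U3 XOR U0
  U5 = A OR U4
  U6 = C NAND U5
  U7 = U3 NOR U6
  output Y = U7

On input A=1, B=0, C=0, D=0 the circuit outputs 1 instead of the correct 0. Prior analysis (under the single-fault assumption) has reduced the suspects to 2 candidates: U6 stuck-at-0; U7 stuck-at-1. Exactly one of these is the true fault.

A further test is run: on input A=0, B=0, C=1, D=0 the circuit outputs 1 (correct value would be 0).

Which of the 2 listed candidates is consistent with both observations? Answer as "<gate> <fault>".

U7 stuck-at-1

Evaluate each candidate on input A=0, B=0, C=1, D=0:
  U6 stuck-at-0: U0=0, U1=0, U2=1, U3=1, U4=1, U5=1, U6=0 [stuck-at-0], U7=0 → 0 — eliminated
  U7 stuck-at-1: U0=0, U1=0, U2=1, U3=1, U4=1, U5=1, U6=0, U7=1 [stuck-at-1] → 1 — matches
Only U7 stuck-at-1 reproduces the observed 1.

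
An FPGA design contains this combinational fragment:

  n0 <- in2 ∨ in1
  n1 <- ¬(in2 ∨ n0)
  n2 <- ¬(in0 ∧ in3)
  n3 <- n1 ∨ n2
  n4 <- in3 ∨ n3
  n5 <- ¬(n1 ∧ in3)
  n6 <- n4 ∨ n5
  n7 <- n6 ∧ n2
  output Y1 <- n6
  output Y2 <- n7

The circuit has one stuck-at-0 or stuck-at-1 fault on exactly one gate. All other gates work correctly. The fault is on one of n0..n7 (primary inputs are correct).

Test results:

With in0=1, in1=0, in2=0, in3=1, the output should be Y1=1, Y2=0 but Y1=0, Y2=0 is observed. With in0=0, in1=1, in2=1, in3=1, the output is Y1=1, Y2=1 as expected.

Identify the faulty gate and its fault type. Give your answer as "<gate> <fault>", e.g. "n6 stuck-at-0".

Fault-free values for test 1 (in0=1, in1=0, in2=0, in3=1): n0=0, n1=1, n2=0, n3=1, n4=1, n5=0, n6=1, n7=0, giving Y1=1, Y2=0. Observed Y1=0, Y2=0.
Test 1: faults giving observed Y1=0, Y2=0 are {n4 stuck-at-0, n6 stuck-at-0}.
Test 2 (in0=0, in1=1, in2=1, in3=1): fault-free n0=1, n1=0, n2=1, n3=1, n4=1, n5=1, n6=1, n7=1 → Y1=1, Y2=1; observed Y1=1, Y2=1. Eliminates n6 stuck-at-0.
Only n4 stuck-at-0 is consistent with every test.

n4 stuck-at-0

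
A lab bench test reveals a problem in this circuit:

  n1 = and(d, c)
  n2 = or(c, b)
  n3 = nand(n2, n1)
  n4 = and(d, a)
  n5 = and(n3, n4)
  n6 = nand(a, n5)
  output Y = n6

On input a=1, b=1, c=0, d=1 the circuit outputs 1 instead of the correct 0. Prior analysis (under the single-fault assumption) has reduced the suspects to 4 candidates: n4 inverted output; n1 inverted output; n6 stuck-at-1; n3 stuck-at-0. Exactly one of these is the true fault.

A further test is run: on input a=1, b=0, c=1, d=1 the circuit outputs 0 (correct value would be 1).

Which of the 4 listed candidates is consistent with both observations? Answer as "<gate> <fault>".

n1 inverted output

Evaluate each candidate on input a=1, b=0, c=1, d=1:
  n4 inverted output: n1=1, n2=1, n3=0, n4=0 [inverted output], n5=0, n6=1 → 1 — eliminated
  n1 inverted output: n1=0 [inverted output], n2=1, n3=1, n4=1, n5=1, n6=0 → 0 — matches
  n6 stuck-at-1: n1=1, n2=1, n3=0, n4=1, n5=0, n6=1 [stuck-at-1] → 1 — eliminated
  n3 stuck-at-0: n1=1, n2=1, n3=0 [stuck-at-0], n4=1, n5=0, n6=1 → 1 — eliminated
Only n1 inverted output reproduces the observed 0.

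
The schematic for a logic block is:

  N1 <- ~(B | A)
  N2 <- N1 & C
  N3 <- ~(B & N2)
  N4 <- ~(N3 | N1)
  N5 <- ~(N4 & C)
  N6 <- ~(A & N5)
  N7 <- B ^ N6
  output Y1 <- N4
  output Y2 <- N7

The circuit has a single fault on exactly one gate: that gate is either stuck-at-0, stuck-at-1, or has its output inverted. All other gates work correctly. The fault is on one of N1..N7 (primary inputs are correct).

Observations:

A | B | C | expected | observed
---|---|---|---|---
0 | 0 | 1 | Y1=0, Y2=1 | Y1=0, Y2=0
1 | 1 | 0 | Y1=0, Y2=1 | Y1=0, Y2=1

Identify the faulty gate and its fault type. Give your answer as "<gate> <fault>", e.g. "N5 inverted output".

Fault-free values for test 1 (A=0, B=0, C=1): N1=1, N2=1, N3=1, N4=0, N5=1, N6=1, N7=1, giving Y1=0, Y2=1. Observed Y1=0, Y2=0.
Test 1: faults giving observed Y1=0, Y2=0 are {N6 stuck-at-0, N6 inverted output, N7 stuck-at-0, N7 inverted output}.
Test 2 (A=1, B=1, C=0): fault-free N1=0, N2=0, N3=1, N4=0, N5=1, N6=0, N7=1 → Y1=0, Y2=1; observed Y1=0, Y2=1. Eliminates N6 inverted output, N7 stuck-at-0, N7 inverted output.
Only N6 stuck-at-0 is consistent with every test.

N6 stuck-at-0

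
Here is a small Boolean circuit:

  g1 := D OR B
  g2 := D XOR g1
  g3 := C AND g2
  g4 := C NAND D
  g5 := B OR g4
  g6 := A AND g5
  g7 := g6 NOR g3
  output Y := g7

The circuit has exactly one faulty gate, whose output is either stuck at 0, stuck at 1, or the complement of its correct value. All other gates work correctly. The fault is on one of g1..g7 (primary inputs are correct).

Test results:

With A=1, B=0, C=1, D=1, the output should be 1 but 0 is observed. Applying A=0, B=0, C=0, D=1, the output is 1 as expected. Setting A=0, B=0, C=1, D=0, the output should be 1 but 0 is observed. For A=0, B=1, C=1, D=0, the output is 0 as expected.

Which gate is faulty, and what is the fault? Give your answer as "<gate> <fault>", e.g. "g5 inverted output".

Fault-free values for test 1 (A=1, B=0, C=1, D=1): g1=1, g2=0, g3=0, g4=0, g5=0, g6=0, g7=1, giving Y=1. Observed 0.
Test 1: faults giving observed 0 are {g1 stuck-at-0, g1 inverted output, g2 stuck-at-1, g2 inverted output, g3 stuck-at-1, g3 inverted output, g4 stuck-at-1, g4 inverted output, g5 stuck-at-1, g5 inverted output, g6 stuck-at-1, g6 inverted output, g7 stuck-at-0, g7 inverted output}.
Test 2 (A=0, B=0, C=0, D=1): fault-free g1=1, g2=0, g3=0, g4=1, g5=1, g6=0, g7=1 → 1; observed 1. Eliminates g3 stuck-at-1, g3 inverted output, g6 stuck-at-1, g6 inverted output, g7 stuck-at-0, g7 inverted output.
Test 3 (A=0, B=0, C=1, D=0): fault-free g1=0, g2=0, g3=0, g4=1, g5=1, g6=0, g7=1 → 1; observed 0. Eliminates g1 stuck-at-0, g4 stuck-at-1, g4 inverted output, g5 stuck-at-1, g5 inverted output.
Test 4 (A=0, B=1, C=1, D=0): fault-free g1=1, g2=1, g3=1, g4=1, g5=1, g6=0, g7=0 → 0; observed 0. Eliminates g1 inverted output, g2 inverted output.
Only g2 stuck-at-1 is consistent with every test.

g2 stuck-at-1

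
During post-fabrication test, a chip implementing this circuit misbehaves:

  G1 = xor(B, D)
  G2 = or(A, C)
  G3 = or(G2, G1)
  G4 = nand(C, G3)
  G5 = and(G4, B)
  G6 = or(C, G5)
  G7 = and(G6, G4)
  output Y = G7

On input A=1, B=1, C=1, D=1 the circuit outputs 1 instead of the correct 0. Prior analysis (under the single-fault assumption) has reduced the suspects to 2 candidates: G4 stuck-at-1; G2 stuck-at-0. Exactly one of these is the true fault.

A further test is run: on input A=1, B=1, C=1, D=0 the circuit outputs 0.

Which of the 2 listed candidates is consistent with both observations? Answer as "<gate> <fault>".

Evaluate each candidate on input A=1, B=1, C=1, D=0:
  G4 stuck-at-1: G1=1, G2=1, G3=1, G4=1 [stuck-at-1], G5=1, G6=1, G7=1 → 1 — eliminated
  G2 stuck-at-0: G1=1, G2=0 [stuck-at-0], G3=1, G4=0, G5=0, G6=1, G7=0 → 0 — matches
Only G2 stuck-at-0 reproduces the observed 0.

G2 stuck-at-0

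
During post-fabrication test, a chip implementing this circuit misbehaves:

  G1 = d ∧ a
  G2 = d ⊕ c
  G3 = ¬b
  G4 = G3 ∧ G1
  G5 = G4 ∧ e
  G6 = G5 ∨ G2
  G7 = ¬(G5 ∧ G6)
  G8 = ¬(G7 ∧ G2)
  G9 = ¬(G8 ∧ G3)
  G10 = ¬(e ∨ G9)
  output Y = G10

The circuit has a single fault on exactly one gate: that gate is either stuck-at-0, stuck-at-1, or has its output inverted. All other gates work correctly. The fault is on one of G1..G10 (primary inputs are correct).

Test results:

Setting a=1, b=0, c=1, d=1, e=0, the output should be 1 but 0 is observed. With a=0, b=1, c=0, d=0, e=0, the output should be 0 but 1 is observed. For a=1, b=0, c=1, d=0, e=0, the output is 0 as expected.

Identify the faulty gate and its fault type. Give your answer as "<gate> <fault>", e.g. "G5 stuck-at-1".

G3 inverted output

Fault-free values for test 1 (a=1, b=0, c=1, d=1, e=0): G1=1, G2=0, G3=1, G4=1, G5=0, G6=0, G7=1, G8=1, G9=0, G10=1, giving Y=1. Observed 0.
Test 1: faults giving observed 0 are {G2 stuck-at-1, G2 inverted output, G3 stuck-at-0, G3 inverted output, G8 stuck-at-0, G8 inverted output, G9 stuck-at-1, G9 inverted output, G10 stuck-at-0, G10 inverted output}.
Test 2 (a=0, b=1, c=0, d=0, e=0): fault-free G1=0, G2=0, G3=0, G4=0, G5=0, G6=0, G7=1, G8=1, G9=1, G10=0 → 0; observed 1. Eliminates G2 stuck-at-1, G2 inverted output, G3 stuck-at-0, G8 stuck-at-0, G8 inverted output, G9 stuck-at-1, G10 stuck-at-0.
Test 3 (a=1, b=0, c=1, d=0, e=0): fault-free G1=0, G2=1, G3=1, G4=0, G5=0, G6=1, G7=1, G8=0, G9=1, G10=0 → 0; observed 0. Eliminates G9 inverted output, G10 inverted output.
Only G3 inverted output is consistent with every test.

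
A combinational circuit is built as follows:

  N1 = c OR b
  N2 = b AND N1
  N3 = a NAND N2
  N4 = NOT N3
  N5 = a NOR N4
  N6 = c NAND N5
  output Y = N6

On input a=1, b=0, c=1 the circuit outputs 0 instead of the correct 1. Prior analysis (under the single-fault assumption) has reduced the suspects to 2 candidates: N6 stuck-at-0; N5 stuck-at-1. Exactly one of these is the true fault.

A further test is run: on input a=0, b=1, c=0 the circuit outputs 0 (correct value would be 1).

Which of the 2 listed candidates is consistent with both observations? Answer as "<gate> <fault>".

Evaluate each candidate on input a=0, b=1, c=0:
  N6 stuck-at-0: N1=1, N2=1, N3=1, N4=0, N5=1, N6=0 [stuck-at-0] → 0 — matches
  N5 stuck-at-1: N1=1, N2=1, N3=1, N4=0, N5=1 [stuck-at-1], N6=1 → 1 — eliminated
Only N6 stuck-at-0 reproduces the observed 0.

N6 stuck-at-0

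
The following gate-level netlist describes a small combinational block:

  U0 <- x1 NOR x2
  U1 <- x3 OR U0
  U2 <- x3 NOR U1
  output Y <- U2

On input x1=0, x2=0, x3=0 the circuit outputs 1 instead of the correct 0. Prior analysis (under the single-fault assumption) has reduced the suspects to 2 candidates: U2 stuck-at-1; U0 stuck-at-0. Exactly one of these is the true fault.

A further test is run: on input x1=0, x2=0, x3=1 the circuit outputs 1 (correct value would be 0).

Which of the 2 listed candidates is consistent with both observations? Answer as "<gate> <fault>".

Evaluate each candidate on input x1=0, x2=0, x3=1:
  U2 stuck-at-1: U0=1, U1=1, U2=1 [stuck-at-1] → 1 — matches
  U0 stuck-at-0: U0=0 [stuck-at-0], U1=1, U2=0 → 0 — eliminated
Only U2 stuck-at-1 reproduces the observed 1.

U2 stuck-at-1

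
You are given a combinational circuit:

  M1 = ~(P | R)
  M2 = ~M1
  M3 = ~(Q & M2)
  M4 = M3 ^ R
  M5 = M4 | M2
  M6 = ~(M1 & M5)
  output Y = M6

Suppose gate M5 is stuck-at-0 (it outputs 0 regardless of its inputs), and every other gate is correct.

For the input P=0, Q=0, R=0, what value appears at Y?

1

Propagate with M5 forced: M1=1, M2=0, M3=1, M4=1, M5=0 [stuck-at-0], M6=1.
So Y = 1. (Without the fault it would be 0.)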